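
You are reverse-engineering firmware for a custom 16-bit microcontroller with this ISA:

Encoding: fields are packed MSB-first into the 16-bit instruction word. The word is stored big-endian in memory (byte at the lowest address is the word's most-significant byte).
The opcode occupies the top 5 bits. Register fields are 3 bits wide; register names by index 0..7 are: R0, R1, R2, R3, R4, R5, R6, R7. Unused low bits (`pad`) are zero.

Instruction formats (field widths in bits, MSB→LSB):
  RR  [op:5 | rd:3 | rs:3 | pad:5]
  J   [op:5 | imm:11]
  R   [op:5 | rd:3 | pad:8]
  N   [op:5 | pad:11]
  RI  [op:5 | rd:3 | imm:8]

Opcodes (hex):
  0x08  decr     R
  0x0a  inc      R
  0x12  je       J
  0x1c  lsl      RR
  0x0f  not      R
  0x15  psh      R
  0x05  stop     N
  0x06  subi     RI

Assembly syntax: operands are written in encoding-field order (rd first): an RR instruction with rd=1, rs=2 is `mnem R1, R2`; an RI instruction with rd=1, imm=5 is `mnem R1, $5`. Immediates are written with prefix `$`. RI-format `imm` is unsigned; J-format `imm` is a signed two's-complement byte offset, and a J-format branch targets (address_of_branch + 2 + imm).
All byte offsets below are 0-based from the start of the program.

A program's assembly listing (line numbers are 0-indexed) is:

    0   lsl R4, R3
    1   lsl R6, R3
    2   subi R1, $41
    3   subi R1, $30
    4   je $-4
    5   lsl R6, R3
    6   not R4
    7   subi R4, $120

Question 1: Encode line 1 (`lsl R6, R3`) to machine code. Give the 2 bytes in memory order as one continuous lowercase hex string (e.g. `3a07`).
e660

line 1 (lsl): pack op=0x1c:5|rd=6:3|rs=3:3|pad=0:5 = 0xe660; big→ e6 60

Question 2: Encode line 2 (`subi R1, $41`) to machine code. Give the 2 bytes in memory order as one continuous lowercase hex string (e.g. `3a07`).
3129

2. subi fields op=0x6:5|rd=1:3|imm=41:8 → word 3129h → 31 29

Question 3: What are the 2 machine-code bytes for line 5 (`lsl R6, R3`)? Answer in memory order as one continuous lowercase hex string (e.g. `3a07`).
e660

line 5 (lsl): pack op=0x1c:5|rd=6:3|rs=3:3|pad=0:5 = 0xe660; big→ e6 60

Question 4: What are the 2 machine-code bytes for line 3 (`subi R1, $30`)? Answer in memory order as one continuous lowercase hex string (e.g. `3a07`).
3. subi fields op=0x6:5|rd=1:3|imm=30:8 → word 311eh → 31 1e

311e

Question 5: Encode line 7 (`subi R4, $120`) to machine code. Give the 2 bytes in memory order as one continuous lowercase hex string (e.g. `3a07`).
line 7 (subi): pack op=0x6:5|rd=4:3|imm=120:8 = 0x3478; big→ 34 78

3478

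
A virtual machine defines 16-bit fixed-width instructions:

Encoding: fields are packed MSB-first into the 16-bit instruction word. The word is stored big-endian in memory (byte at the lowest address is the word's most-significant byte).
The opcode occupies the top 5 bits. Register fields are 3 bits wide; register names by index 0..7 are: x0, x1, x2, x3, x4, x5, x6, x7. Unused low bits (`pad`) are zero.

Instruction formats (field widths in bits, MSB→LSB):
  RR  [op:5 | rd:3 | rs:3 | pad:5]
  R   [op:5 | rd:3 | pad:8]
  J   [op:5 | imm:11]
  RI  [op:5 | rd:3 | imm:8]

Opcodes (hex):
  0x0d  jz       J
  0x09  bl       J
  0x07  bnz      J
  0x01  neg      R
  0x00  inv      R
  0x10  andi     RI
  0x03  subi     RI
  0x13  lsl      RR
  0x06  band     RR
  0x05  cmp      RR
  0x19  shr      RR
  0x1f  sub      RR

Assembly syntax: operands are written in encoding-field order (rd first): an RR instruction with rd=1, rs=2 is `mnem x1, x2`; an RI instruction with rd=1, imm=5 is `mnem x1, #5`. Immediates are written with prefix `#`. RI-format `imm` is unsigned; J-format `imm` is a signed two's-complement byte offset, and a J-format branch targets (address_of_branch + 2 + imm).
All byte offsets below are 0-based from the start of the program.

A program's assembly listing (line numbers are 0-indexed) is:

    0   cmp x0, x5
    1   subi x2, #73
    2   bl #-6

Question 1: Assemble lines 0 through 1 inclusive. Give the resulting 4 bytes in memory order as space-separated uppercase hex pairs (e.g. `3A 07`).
0. cmp fields op=0x5:5|rd=0:3|rs=5:3|pad=0:5 → word 28a0h → 28 a0
1. subi fields op=0x3:5|rd=2:3|imm=73:8 → word 1a49h → 1a 49

28 A0 1A 49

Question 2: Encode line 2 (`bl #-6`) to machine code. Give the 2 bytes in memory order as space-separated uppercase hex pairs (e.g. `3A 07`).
2. bl fields op=0x9:5|imm=-6:11 → word 4ffah → 4f fa

4F FA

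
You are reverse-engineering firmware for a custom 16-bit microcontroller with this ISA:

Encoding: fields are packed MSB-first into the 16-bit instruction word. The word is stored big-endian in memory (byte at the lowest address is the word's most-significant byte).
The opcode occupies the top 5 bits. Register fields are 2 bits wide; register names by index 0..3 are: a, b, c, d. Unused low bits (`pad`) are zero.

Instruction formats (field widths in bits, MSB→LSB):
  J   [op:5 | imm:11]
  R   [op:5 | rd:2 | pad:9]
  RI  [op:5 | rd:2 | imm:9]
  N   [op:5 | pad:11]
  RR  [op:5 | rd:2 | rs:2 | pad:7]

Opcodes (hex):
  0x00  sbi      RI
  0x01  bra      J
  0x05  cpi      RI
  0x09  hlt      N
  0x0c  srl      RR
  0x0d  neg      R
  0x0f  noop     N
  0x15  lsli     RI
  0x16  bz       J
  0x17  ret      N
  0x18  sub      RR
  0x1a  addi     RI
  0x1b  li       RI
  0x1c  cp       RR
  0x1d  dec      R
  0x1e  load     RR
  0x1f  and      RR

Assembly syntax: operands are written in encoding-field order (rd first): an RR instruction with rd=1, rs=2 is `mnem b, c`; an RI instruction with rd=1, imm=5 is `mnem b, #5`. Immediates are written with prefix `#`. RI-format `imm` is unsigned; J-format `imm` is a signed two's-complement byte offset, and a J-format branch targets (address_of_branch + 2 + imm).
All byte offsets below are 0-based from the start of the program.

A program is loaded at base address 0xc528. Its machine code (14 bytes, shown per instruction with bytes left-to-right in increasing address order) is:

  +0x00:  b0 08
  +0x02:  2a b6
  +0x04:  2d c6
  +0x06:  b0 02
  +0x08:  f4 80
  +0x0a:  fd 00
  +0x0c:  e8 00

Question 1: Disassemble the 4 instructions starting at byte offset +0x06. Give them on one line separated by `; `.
@+06  big-endian(b0 02) = 0xb002
  top 5b → 0x16 → bz [J]
  imm: (w>>0)&0x7ff=0x2 → #2
@+08  big-endian(f4 80) = 0xf480
  top 5b → 0x1e → load [RR]
  rd: (w>>9)&0x3=0x2 → c
  rs: (w>>7)&0x3=0x1 → b
@+0a  big-endian(fd 00) = 0xfd00
  top 5b → 0x1f → and [RR]
  rd: (w>>9)&0x3=0x2 → c
  rs: (w>>7)&0x3=0x2 → c
@+0c  big-endian(e8 00) = 0xe800
  top 5b → 0x1d → dec [R]
  rd: (w>>9)&0x3=0x0 → a

bz #2; load c, b; and c, c; dec a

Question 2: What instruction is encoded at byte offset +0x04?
@+04  big-endian(2d c6) = 0x2dc6
  top 5b → 0x5 → cpi [RI]
  [10:9] rd=2 = c
  [8:0] imm=454 = #454

cpi c, #454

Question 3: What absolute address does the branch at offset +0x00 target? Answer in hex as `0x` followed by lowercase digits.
0xc532

[00] b0 08 → 0xb008
  opcode bits[15:11]=0x16: bz/J
  imm: (w>>0)&0x7ff=0x8 → #8
  target = base 0xc528 + off 0x00 + 2 + imm 8 = 0xc532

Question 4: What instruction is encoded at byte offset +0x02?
+0x02: 2a b6 ⇒ word 0x2ab6 (big)
  opcode bits[15:11]=0x5: cpi/RI
  [10:9] rd=1 = b
  [8:0] imm=182 = #182

cpi b, #182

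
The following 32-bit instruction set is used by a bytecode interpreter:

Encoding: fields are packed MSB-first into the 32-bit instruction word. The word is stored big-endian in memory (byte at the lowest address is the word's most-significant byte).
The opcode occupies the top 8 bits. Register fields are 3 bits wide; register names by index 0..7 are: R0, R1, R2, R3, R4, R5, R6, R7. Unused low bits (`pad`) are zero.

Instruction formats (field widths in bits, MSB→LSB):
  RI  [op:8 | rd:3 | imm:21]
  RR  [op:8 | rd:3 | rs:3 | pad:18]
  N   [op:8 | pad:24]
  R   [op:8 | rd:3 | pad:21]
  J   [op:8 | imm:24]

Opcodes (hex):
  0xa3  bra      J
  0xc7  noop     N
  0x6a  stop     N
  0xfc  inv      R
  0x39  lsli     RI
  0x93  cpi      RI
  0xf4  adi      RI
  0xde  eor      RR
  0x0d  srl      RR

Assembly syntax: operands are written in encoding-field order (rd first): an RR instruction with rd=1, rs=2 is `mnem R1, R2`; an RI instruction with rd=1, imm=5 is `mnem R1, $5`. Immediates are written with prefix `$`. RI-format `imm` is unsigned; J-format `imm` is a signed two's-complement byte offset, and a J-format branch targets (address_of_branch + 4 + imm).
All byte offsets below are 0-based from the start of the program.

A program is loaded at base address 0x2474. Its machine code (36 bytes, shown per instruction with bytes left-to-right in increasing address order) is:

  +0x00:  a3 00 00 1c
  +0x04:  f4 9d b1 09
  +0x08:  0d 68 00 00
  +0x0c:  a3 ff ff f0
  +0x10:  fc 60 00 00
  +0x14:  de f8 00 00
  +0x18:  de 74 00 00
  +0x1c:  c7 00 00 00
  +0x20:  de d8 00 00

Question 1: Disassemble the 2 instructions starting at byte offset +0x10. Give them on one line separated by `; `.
inv R3; eor R7, R6

@+10  big-endian(fc 60 00 00) = 0xfc600000
  op=0xfc600000>>24=0xfc ⇒ inv (R)
  [23:21] rd=3 = R3
@+14  big-endian(de f8 00 00) = 0xdef80000
  op=0xdef80000>>24=0xde ⇒ eor (RR)
  [23:21] rd=7 = R7
  [20:18] rs=6 = R6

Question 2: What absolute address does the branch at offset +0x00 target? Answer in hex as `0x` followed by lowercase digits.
+0x00: a3 00 00 1c ⇒ word 0xa300001c (big)
  top 8b → 0xa3 → bra [J]
  [23:0] imm=28 = $28
  target = base 0x2474 + off 0x00 + 4 + imm 28 = 0x2494

0x2494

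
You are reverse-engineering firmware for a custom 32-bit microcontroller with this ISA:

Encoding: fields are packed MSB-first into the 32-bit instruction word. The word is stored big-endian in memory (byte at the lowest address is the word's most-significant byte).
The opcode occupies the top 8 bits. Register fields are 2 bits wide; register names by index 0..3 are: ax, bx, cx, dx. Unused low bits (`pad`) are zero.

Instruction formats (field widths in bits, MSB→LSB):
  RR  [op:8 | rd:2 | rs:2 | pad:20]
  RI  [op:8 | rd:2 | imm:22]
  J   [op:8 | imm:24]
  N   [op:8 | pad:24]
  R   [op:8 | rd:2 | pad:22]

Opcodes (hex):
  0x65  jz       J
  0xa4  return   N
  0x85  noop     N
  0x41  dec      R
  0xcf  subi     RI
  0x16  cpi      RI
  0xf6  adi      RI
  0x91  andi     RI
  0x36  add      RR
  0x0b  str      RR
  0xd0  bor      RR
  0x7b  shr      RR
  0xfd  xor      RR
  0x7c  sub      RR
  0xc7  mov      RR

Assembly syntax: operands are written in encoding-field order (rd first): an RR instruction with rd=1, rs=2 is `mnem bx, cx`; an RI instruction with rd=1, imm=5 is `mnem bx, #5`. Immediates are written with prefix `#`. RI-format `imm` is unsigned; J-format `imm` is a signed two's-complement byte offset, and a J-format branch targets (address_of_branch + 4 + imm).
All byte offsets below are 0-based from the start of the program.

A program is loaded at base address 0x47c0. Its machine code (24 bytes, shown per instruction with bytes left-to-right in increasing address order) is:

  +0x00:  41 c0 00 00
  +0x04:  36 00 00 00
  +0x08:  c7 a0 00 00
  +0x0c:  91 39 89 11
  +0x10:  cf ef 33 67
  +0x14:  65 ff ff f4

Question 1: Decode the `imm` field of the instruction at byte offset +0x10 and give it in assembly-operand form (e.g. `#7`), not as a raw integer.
#3093351

@+10  big-endian(cf ef 33 67) = 0xcfef3367
  top 8b → 0xcf → subi [RI]
  rd: (w>>22)&0x3=0x3 → dx
  imm: (w>>0)&0x3fffff=0x2f3367 → #3093351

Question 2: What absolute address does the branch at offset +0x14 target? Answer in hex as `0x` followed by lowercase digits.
0x47cc

@+14  big-endian(65 ff ff f4) = 0x65fffff4
  top 8b → 0x65 → jz [J]
  [23:0] imm=16777204 (s24→-12) = #-12
  target = base 0x47c0 + off 0x14 + 4 + imm -12 = 0x47cc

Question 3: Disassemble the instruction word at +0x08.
mov cx, cx

[08] c7 a0 00 00 → 0xc7a00000
  top 8b → 0xc7 → mov [RR]
  [23:22] rd=2 = cx
  [21:20] rs=2 = cx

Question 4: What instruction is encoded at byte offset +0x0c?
andi ax, #3770641

+0x0c: 91 39 89 11 ⇒ word 0x91398911 (big)
  opcode bits[31:24]=0x91: andi/RI
  rd@[23:22]=0x0 ⇒ ax
  imm@[21:0]=0x398911 ⇒ #3770641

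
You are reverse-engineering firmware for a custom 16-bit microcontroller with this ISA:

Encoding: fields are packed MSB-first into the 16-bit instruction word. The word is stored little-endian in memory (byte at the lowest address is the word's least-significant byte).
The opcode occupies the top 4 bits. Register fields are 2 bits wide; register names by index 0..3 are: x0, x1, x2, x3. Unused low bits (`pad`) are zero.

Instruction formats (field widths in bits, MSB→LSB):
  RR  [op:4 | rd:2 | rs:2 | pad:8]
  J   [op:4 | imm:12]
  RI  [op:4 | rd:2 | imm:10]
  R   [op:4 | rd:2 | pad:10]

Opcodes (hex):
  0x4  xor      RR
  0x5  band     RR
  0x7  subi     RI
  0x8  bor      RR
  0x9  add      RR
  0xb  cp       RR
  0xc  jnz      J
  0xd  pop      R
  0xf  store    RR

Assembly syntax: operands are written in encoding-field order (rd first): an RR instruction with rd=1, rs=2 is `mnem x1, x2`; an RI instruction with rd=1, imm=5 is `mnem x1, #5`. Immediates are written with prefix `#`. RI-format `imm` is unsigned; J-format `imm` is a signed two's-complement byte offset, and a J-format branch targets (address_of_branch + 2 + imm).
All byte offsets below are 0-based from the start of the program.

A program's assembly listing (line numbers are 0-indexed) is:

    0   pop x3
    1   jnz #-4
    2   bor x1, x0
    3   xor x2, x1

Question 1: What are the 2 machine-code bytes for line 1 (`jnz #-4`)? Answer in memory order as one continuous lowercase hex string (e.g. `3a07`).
fccf

L1: jnz op=0xc:4|imm=-4:12 ⇒ 0xcffc ⇒ little fc cf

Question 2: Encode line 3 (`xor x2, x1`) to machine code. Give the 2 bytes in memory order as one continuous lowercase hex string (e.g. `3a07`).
3. xor fields op=0x4:4|rd=2:2|rs=1:2|pad=0:8 → word 4900h → 00 49

0049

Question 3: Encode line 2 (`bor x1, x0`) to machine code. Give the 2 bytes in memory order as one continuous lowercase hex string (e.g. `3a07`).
0084

L2: bor op=0x8:4|rd=1:2|rs=0:2|pad=0:8 ⇒ 0x8400 ⇒ little 00 84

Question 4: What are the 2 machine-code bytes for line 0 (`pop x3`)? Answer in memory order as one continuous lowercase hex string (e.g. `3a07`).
00dc

0. pop fields op=0xd:4|rd=3:2|pad=0:10 → word dc00h → 00 dc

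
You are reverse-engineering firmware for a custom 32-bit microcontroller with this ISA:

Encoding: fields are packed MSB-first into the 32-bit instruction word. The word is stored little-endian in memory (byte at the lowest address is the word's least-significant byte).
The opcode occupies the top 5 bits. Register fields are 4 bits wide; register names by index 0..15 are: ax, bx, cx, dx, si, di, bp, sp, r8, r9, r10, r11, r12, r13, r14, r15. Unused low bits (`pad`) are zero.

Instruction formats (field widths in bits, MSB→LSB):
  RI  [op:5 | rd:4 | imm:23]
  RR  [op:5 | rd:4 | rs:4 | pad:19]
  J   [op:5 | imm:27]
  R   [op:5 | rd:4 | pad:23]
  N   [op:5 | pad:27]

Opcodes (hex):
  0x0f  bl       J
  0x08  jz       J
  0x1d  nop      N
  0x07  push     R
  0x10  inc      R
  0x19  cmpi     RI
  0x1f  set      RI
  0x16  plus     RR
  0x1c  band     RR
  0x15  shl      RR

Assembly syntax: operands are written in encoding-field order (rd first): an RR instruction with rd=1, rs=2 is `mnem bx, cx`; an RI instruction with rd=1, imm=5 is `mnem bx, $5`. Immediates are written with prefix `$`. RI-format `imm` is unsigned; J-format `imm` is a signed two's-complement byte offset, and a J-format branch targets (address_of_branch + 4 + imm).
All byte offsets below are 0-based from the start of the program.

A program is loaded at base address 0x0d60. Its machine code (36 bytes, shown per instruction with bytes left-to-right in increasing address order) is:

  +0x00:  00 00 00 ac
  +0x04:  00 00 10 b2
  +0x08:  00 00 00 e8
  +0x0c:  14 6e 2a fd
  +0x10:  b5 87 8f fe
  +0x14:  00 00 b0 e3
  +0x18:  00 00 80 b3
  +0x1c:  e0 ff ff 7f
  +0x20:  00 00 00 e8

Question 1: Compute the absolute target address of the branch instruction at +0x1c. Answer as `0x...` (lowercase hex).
0x0d60

@+1c  little-endian(e0 ff ff 7f) = 0x7fffffe0
  top 5b → 0xf → bl [J]
  [26:0] imm=134217696 (s27→-32) = $-32
  target = base 0x0d60 + off 0x1c + 4 + imm -32 = 0x0d60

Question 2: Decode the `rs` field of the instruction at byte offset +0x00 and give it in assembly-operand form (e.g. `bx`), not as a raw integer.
+0x00: 00 00 00 ac ⇒ word 0xac000000 (little)
  op=0xac000000>>27=0x15 ⇒ shl (RR)
  rd@[26:23]=0x8 ⇒ r8
  rs@[22:19]=0x0 ⇒ ax

ax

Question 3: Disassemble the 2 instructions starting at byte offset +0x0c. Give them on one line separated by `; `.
+0x0c: 14 6e 2a fd ⇒ word 0xfd2a6e14 (little)
  op=0xfd2a6e14>>27=0x1f ⇒ set (RI)
  rd@[26:23]=0xa ⇒ r10
  imm@[22:0]=0x2a6e14 ⇒ $2780692
+0x10: b5 87 8f fe ⇒ word 0xfe8f87b5 (little)
  op=0xfe8f87b5>>27=0x1f ⇒ set (RI)
  rd@[26:23]=0xd ⇒ r13
  imm@[22:0]=0xf87b5 ⇒ $1017781

set r10, $2780692; set r13, $1017781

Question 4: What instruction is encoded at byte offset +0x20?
nop

[20] 00 00 00 e8 → 0xe8000000
  op=0xe8000000>>27=0x1d ⇒ nop (N)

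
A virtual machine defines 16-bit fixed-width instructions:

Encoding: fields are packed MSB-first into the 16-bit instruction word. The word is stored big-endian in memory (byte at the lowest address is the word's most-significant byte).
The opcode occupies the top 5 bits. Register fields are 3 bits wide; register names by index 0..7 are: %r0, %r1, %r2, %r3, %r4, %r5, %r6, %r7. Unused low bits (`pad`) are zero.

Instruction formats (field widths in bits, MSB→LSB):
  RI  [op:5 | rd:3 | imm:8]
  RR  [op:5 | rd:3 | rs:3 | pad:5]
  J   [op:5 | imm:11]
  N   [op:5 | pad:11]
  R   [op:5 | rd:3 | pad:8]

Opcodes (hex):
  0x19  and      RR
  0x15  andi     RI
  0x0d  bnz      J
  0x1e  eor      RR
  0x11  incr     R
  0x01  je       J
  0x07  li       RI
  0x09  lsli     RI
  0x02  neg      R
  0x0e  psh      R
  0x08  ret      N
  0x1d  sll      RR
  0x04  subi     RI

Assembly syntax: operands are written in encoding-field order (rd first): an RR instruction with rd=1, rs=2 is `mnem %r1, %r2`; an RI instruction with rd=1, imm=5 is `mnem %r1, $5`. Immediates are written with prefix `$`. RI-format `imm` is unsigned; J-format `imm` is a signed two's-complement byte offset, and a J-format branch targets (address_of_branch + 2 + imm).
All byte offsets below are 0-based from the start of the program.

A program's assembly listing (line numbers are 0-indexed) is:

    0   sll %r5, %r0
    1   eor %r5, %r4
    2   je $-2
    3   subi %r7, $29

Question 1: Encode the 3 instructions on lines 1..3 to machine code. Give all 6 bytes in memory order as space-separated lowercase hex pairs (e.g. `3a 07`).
f5 80 0f fe 27 1d

line 1 (eor): pack op=0x1e:5|rd=5:3|rs=4:3|pad=0:5 = 0xf580; big→ f5 80
line 2 (je): pack op=0x1:5|imm=-2:11 = 0x0ffe; big→ 0f fe
line 3 (subi): pack op=0x4:5|rd=7:3|imm=29:8 = 0x271d; big→ 27 1d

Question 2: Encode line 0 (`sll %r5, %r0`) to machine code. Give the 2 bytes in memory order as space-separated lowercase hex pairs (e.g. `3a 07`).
ed 00

0. sll fields op=0x1d:5|rd=5:3|rs=0:3|pad=0:5 → word ed00h → ed 00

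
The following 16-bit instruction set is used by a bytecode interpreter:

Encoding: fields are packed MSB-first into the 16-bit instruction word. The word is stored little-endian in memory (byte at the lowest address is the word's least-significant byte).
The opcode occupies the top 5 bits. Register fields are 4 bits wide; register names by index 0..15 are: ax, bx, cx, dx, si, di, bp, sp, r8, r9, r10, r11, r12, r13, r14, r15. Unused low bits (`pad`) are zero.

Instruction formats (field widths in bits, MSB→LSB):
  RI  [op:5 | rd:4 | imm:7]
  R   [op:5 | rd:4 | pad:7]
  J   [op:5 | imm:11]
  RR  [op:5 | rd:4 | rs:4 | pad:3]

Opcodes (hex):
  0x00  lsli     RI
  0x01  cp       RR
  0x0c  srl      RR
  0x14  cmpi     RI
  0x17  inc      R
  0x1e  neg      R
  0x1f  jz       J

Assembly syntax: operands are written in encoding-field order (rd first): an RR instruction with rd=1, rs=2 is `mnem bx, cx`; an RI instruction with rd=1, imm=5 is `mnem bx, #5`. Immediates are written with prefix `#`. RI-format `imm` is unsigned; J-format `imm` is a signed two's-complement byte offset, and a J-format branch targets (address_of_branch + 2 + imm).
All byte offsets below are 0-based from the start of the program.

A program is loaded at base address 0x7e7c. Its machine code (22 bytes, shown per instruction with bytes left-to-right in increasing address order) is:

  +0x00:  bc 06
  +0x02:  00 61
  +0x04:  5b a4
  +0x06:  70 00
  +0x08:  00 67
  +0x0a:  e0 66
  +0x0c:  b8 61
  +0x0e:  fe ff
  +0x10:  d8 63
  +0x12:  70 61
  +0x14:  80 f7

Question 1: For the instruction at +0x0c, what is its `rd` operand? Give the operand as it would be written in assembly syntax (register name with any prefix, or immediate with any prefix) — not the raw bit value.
dx

+0x0c: b8 61 ⇒ word 0x61b8 (little)
  opcode bits[15:11]=0xc: srl/RR
  rd: (w>>7)&0xf=0x3 → dx
  rs: (w>>3)&0xf=0x7 → sp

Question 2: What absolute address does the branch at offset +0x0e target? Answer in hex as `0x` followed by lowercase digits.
[0e] fe ff → 0xfffe
  opcode bits[15:11]=0x1f: jz/J
  [10:0] imm=2046 (s11→-2) = #-2
  target = base 0x7e7c + off 0x0e + 2 + imm -2 = 0x7e8a

0x7e8a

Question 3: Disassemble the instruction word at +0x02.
[02] 00 61 → 0x6100
  opcode bits[15:11]=0xc: srl/RR
  rd: (w>>7)&0xf=0x2 → cx
  rs: (w>>3)&0xf=0x0 → ax

srl cx, ax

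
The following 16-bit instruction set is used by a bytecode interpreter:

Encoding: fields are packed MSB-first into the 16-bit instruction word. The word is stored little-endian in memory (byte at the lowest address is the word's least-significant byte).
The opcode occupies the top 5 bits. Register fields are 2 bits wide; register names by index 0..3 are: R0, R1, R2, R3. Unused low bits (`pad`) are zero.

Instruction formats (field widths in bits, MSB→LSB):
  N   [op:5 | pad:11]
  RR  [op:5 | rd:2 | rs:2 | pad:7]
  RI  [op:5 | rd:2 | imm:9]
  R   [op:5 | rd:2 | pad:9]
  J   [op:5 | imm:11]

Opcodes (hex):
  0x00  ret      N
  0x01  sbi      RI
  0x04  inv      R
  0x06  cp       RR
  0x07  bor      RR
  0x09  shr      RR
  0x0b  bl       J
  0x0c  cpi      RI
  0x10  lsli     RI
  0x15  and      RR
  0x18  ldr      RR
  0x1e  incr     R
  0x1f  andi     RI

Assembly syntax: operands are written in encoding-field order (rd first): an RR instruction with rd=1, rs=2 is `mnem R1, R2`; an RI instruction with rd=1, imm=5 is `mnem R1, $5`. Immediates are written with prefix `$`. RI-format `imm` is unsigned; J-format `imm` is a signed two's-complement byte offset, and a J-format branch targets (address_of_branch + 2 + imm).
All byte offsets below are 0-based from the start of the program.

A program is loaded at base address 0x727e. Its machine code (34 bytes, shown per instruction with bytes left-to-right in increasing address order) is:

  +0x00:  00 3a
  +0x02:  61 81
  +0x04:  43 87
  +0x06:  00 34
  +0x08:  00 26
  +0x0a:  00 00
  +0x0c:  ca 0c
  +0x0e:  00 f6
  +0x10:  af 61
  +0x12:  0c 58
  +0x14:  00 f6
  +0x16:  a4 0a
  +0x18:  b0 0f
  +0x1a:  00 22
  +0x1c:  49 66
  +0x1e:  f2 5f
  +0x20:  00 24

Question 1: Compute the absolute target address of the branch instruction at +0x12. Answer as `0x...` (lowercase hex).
0x729e

off 0x12: read 0c 58 as little → 0x580c
  opcode bits[15:11]=0xb: bl/J
  imm: (w>>0)&0x7ff=0xc → $12
  target = base 0x727e + off 0x12 + 2 + imm 12 = 0x729e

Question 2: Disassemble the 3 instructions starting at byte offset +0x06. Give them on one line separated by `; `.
+0x06: 00 34 ⇒ word 0x3400 (little)
  op=0x3400>>11=0x6 ⇒ cp (RR)
  [10:9] rd=2 = R2
  [8:7] rs=0 = R0
+0x08: 00 26 ⇒ word 0x2600 (little)
  op=0x2600>>11=0x4 ⇒ inv (R)
  [10:9] rd=3 = R3
+0x0a: 00 00 ⇒ word 0x0000 (little)
  op=0x0000>>11=0x0 ⇒ ret (N)

cp R2, R0; inv R3; ret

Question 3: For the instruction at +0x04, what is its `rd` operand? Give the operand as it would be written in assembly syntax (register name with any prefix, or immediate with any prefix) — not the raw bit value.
@+04  little-endian(43 87) = 0x8743
  opcode bits[15:11]=0x10: lsli/RI
  rd: (w>>9)&0x3=0x3 → R3
  imm: (w>>0)&0x1ff=0x143 → $323

R3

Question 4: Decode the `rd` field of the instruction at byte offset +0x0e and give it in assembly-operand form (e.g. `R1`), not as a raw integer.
R3

+0x0e: 00 f6 ⇒ word 0xf600 (little)
  top 5b → 0x1e → incr [R]
  [10:9] rd=3 = R3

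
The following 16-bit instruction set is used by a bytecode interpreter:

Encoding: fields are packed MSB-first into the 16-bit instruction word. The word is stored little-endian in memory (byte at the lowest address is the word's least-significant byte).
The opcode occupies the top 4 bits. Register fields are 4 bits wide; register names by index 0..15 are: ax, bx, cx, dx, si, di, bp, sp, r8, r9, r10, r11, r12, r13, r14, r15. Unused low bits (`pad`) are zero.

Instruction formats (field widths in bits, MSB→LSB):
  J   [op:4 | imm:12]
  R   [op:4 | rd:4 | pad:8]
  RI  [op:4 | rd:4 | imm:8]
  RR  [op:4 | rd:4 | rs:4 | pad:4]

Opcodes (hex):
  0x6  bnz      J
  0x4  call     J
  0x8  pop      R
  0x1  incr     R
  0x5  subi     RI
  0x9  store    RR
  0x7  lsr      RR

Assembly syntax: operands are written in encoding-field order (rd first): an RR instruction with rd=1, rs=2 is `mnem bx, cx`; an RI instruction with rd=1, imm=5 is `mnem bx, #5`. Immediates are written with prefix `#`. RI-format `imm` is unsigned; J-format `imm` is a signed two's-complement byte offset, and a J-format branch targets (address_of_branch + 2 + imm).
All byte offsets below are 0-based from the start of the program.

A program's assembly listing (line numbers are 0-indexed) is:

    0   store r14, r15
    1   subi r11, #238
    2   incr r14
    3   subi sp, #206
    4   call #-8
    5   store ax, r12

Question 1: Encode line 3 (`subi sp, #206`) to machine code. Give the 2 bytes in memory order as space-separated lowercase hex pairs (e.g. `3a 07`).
line 3 (subi): pack op=0x5:4|rd=7:4|imm=206:8 = 0x57ce; little→ ce 57

ce 57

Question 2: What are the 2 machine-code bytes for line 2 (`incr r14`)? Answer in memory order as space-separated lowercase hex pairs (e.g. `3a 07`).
00 1e

line 2 (incr): pack op=0x1:4|rd=14:4|pad=0:8 = 0x1e00; little→ 00 1e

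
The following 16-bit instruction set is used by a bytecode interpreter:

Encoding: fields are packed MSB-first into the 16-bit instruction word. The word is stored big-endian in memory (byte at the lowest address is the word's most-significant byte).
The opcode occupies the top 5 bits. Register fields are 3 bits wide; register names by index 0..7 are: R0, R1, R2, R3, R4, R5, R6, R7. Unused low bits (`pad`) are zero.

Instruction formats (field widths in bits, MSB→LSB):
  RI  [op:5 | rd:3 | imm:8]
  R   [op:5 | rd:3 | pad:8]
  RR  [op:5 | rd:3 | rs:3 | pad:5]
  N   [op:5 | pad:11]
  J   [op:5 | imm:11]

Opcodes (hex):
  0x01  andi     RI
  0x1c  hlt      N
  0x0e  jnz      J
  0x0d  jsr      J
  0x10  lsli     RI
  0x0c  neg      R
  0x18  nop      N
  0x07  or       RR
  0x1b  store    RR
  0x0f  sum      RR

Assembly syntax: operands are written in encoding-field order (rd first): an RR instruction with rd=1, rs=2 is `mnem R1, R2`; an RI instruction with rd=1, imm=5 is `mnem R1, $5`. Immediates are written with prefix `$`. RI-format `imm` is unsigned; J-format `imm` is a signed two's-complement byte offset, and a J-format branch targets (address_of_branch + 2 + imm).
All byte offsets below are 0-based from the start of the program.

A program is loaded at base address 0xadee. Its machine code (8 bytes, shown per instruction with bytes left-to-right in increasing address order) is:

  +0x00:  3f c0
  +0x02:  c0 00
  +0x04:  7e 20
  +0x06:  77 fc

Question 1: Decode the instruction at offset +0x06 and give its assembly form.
off 0x06: read 77 fc as big → 0x77fc
  top 5b → 0xe → jnz [J]
  imm@[10:0]=0x7fc (s11→-4) ⇒ $-4

jnz $-4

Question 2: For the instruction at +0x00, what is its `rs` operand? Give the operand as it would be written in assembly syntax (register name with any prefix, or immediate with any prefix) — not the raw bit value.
R6

@+00  big-endian(3f c0) = 0x3fc0
  op=0x3fc0>>11=0x7 ⇒ or (RR)
  rd: (w>>8)&0x7=0x7 → R7
  rs: (w>>5)&0x7=0x6 → R6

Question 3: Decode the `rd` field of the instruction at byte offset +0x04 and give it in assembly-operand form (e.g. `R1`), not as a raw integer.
R6

+0x04: 7e 20 ⇒ word 0x7e20 (big)
  top 5b → 0xf → sum [RR]
  rd@[10:8]=0x6 ⇒ R6
  rs@[7:5]=0x1 ⇒ R1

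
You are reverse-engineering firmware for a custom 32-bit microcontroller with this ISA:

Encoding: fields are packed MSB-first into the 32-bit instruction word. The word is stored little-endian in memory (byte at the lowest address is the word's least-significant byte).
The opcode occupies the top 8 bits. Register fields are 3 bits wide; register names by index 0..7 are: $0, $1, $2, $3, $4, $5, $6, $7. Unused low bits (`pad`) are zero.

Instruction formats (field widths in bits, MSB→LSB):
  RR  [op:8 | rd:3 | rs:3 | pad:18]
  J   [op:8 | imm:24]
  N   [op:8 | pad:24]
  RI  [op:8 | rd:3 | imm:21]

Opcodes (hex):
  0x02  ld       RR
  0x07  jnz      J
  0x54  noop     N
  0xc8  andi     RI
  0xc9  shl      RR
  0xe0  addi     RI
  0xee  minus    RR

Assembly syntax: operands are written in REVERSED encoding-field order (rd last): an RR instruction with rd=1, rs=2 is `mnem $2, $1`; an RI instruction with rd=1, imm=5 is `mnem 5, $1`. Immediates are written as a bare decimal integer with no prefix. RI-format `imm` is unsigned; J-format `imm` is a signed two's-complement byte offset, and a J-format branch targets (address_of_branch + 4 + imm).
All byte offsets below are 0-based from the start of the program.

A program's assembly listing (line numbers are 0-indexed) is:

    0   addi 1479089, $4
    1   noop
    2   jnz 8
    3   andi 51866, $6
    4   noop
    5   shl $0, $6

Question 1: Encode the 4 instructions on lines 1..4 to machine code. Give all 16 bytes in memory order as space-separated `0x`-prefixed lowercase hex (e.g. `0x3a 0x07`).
L1: noop op=0x54:8|pad=0:24 ⇒ 0x54000000 ⇒ little 00 00 00 54
L2: jnz op=0x7:8|imm=8:24 ⇒ 0x07000008 ⇒ little 08 00 00 07
L3: andi op=0xc8:8|rd=6:3|imm=51866:21 ⇒ 0xc8c0ca9a ⇒ little 9a ca c0 c8
L4: noop op=0x54:8|pad=0:24 ⇒ 0x54000000 ⇒ little 00 00 00 54

0x00 0x00 0x00 0x54 0x08 0x00 0x00 0x07 0x9a 0xca 0xc0 0xc8 0x00 0x00 0x00 0x54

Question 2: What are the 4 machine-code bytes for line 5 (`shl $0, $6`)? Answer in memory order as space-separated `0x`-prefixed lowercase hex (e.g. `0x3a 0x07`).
line 5 (shl): pack op=0xc9:8|rd=6:3|rs=0:3|pad=0:18 = 0xc9c00000; little→ 00 00 c0 c9

0x00 0x00 0xc0 0xc9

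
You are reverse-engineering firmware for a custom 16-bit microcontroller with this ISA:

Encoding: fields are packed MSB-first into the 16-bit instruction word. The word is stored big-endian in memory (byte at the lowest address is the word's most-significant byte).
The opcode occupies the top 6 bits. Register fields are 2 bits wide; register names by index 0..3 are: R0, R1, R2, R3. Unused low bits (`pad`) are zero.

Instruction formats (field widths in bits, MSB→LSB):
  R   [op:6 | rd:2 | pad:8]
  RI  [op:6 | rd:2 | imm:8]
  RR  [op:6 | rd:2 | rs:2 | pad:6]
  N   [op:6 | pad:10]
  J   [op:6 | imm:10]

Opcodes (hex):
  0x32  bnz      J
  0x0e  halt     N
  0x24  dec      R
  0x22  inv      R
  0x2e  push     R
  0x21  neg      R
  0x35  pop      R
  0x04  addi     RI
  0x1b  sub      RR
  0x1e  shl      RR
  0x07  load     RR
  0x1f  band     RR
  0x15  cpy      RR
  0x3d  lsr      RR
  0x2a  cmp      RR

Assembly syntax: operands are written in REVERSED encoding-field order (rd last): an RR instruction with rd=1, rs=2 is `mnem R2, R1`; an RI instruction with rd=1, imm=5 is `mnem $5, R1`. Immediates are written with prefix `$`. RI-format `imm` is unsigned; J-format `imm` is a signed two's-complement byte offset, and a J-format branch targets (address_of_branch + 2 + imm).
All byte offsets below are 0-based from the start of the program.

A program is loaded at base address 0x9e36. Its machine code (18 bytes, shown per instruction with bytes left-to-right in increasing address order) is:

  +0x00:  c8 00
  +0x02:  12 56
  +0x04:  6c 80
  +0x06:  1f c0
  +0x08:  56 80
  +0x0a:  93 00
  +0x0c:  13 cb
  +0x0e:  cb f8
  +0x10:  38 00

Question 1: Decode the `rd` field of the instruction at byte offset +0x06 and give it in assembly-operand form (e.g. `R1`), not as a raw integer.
R3

[06] 1f c0 → 0x1fc0
  top 6b → 0x7 → load [RR]
  rd@[9:8]=0x3 ⇒ R3
  rs@[7:6]=0x3 ⇒ R3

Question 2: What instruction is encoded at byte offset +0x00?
bnz $0

[00] c8 00 → 0xc800
  top 6b → 0x32 → bnz [J]
  imm@[9:0]=0x0 ⇒ $0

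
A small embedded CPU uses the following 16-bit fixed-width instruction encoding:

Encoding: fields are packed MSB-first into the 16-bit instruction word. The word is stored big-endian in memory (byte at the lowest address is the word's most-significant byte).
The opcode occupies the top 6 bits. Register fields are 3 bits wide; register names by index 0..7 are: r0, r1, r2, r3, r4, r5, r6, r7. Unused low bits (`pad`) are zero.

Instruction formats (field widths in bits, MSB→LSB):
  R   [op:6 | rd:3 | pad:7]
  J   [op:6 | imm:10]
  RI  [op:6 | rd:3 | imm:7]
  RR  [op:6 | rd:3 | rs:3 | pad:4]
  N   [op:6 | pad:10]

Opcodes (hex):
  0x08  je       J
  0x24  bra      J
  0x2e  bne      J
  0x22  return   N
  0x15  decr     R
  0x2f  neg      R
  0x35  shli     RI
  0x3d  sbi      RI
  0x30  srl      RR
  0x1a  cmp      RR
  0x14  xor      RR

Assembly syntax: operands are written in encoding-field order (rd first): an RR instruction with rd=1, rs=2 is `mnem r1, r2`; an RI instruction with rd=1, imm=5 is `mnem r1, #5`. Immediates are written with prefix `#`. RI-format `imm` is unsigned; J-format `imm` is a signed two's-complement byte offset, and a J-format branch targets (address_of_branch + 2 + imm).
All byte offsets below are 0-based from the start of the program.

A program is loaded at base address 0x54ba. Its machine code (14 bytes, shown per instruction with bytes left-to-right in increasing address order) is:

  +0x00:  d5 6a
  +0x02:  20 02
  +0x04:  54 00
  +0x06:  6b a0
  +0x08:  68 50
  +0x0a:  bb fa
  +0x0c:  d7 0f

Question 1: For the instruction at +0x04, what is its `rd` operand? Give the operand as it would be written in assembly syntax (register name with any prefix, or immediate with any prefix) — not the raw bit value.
r0

[04] 54 00 → 0x5400
  op=0x5400>>10=0x15 ⇒ decr (R)
  [9:7] rd=0 = r0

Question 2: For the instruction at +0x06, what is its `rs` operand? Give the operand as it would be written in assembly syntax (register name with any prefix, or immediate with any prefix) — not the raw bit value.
r2

[06] 6b a0 → 0x6ba0
  opcode bits[15:10]=0x1a: cmp/RR
  [9:7] rd=7 = r7
  [6:4] rs=2 = r2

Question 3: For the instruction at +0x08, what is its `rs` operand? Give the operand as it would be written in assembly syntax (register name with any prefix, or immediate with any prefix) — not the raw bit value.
[08] 68 50 → 0x6850
  top 6b → 0x1a → cmp [RR]
  [9:7] rd=0 = r0
  [6:4] rs=5 = r5

r5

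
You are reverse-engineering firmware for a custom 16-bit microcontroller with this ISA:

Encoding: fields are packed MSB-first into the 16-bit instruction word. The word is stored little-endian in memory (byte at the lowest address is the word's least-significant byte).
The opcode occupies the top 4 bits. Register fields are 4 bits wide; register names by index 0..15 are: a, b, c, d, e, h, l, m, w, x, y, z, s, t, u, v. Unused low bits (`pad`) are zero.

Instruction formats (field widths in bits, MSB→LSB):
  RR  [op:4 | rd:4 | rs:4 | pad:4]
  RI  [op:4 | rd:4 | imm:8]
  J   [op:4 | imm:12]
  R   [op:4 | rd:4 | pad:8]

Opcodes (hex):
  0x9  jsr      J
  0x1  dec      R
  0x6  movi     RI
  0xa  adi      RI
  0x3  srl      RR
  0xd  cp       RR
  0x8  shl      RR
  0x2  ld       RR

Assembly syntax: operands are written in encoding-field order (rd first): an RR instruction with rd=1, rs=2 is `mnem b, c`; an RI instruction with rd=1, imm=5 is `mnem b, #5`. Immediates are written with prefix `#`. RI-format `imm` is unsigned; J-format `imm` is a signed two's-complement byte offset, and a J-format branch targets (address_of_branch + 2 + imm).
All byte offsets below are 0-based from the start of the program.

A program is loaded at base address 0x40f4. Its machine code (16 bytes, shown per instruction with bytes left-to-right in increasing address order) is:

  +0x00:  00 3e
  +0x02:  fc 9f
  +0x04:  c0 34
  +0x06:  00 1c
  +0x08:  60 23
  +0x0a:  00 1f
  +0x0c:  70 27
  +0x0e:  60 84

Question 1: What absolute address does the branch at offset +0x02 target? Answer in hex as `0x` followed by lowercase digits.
@+02  little-endian(fc 9f) = 0x9ffc
  op=0x9ffc>>12=0x9 ⇒ jsr (J)
  [11:0] imm=4092 (s12→-4) = #-4
  target = base 0x40f4 + off 0x02 + 2 + imm -4 = 0x40f4

0x40f4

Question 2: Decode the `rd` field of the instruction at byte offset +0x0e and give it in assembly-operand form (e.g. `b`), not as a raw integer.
e

@+0e  little-endian(60 84) = 0x8460
  opcode bits[15:12]=0x8: shl/RR
  rd@[11:8]=0x4 ⇒ e
  rs@[7:4]=0x6 ⇒ l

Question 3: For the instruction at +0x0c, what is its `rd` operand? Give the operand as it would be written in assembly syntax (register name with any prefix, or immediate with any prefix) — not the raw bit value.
m

[0c] 70 27 → 0x2770
  top 4b → 0x2 → ld [RR]
  [11:8] rd=7 = m
  [7:4] rs=7 = m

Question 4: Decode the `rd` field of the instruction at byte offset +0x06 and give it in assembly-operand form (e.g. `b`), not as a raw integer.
@+06  little-endian(00 1c) = 0x1c00
  op=0x1c00>>12=0x1 ⇒ dec (R)
  rd: (w>>8)&0xf=0xc → s

s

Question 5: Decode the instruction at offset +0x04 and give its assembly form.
[04] c0 34 → 0x34c0
  opcode bits[15:12]=0x3: srl/RR
  [11:8] rd=4 = e
  [7:4] rs=12 = s

srl e, s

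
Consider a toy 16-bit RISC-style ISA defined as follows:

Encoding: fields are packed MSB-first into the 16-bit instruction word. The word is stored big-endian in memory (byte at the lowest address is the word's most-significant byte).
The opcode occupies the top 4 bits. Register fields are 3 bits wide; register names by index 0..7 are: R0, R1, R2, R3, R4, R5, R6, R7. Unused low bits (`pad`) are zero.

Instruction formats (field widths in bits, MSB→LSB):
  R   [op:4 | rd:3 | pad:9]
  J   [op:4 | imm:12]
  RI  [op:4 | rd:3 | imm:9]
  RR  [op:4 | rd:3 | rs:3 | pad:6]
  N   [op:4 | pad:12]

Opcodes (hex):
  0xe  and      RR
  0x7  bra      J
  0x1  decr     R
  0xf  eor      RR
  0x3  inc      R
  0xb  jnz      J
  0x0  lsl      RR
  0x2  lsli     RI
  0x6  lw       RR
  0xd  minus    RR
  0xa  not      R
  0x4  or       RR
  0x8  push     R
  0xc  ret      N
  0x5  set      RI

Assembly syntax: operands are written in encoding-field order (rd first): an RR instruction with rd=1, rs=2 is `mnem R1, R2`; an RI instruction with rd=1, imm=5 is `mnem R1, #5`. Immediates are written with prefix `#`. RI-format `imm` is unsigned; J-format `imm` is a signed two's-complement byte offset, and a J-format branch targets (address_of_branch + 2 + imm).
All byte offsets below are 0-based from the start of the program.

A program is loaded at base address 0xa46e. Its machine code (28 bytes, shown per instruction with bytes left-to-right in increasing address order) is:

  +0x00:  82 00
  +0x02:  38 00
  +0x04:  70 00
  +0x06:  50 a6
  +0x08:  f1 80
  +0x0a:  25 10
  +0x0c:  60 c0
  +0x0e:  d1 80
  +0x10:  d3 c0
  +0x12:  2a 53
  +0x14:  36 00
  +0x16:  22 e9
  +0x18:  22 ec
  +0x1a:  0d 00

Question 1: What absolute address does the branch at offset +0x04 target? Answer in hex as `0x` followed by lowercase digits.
@+04  big-endian(70 00) = 0x7000
  op=0x7000>>12=0x7 ⇒ bra (J)
  [11:0] imm=0 = #0
  target = base 0xa46e + off 0x04 + 2 + imm 0 = 0xa474

0xa474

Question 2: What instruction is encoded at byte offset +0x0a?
off 0x0a: read 25 10 as big → 0x2510
  op=0x2510>>12=0x2 ⇒ lsli (RI)
  rd@[11:9]=0x2 ⇒ R2
  imm@[8:0]=0x110 ⇒ #272

lsli R2, #272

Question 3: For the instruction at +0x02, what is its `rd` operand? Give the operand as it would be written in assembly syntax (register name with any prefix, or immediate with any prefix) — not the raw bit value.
R4

+0x02: 38 00 ⇒ word 0x3800 (big)
  opcode bits[15:12]=0x3: inc/R
  rd@[11:9]=0x4 ⇒ R4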